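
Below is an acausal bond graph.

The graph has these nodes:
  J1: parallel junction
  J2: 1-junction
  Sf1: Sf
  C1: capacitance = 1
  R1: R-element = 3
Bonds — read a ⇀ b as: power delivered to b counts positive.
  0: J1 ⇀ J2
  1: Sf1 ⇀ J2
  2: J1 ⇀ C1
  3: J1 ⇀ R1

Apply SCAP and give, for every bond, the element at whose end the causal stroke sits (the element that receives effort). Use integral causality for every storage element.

#1 stroke→Sf1  (Sf1: flow source, stroke at near end)
#0 stroke→J2  (1-jn J2 has f-setter on 1)
#2 stroke→J1  (C1: C, integral causality)
#3 stroke→R1  (J1 effort already set via bond 2)

b0 stroke at J2
b1 stroke at Sf1
b2 stroke at J1
b3 stroke at R1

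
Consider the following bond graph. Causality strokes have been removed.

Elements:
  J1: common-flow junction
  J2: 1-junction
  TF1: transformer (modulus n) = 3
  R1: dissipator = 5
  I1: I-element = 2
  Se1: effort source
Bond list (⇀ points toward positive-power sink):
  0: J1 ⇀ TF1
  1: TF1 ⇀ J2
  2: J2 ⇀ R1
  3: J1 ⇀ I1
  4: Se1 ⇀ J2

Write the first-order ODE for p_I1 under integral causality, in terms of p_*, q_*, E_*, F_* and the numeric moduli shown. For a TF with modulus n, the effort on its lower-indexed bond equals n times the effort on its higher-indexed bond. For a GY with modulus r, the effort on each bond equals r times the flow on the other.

#4 stroke→J2  (Se1 fixes effort; stroke away)
#3 stroke→I1  (I1 integral (f out))
#0 stroke→J1  (J1: bond 3 brought flow, rest push out)
#1 stroke→TF1  (TF1 one-in-one-out from 0)
#2 stroke→J2  (J2: bond 1 brought flow, rest push out)

dp_I1/dt = 3*E_Se1 - 45*p_I1/2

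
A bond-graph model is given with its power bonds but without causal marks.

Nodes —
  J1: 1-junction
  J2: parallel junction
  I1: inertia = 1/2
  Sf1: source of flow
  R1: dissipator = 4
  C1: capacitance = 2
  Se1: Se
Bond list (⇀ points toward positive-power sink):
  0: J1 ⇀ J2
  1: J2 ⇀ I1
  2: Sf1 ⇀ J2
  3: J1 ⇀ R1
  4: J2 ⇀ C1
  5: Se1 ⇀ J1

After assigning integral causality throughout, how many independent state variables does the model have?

#2 stroke→Sf1  (Sf1: flow source, stroke at near end)
#5 stroke→J1  (Se1: effort source, stroke at far end)
#1 stroke→I1  (I1 integral (f out))
#4 stroke→J2  (C1 integral (e out))
#0 stroke→J1  (J2: bond 4 brought effort, rest push out)
#3 stroke→R1  (only one flow-in slot at J1)

2  (C1, I1 all integral)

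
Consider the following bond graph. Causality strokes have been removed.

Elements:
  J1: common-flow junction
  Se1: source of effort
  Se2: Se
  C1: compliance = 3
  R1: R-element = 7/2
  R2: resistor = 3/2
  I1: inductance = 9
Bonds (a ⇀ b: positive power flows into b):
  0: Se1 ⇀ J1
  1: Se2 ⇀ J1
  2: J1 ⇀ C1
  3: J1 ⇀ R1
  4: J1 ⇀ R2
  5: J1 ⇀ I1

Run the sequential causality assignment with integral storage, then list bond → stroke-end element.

#0 stroke→J1  (source Se1 imposes e)
#1 stroke→J1  (Se2 (Se) sets effort on bond)
#2 stroke→J1  (C1 outputs effort q/C1)
#5 stroke→I1  (I1: I, integral causality)
#3 stroke→J1  (J1: bond 5 brought flow, rest push out)
#4 stroke→J1  (common-f at J1 fixed by 5)

bond 0 →J1
bond 1 →J1
bond 2 →J1
bond 3 →J1
bond 4 →J1
bond 5 →I1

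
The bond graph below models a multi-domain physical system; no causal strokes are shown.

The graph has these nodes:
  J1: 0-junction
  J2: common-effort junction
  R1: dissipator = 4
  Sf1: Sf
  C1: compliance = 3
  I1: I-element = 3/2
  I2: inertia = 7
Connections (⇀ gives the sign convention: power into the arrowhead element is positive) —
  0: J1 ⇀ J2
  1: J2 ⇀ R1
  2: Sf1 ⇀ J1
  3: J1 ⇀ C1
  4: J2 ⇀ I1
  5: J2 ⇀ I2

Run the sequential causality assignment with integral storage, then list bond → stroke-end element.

b0 |J2
b1 |R1
b2 |Sf1
b3 |J1
b4 |I1
b5 |I2

#2 →Sf1  (Sf1 fixes flow; stroke at Sf1)
#3 →J1  (C1: C, integral causality)
#0 →J2  (J1: bond 3 brought effort, rest push out)
#1 →R1  (0-jn J2 has e-setter on 0)
#4 →I1  (common-e at J2 fixed by 0)
#5 →I2  (J2: bond 0 brought effort, rest push out)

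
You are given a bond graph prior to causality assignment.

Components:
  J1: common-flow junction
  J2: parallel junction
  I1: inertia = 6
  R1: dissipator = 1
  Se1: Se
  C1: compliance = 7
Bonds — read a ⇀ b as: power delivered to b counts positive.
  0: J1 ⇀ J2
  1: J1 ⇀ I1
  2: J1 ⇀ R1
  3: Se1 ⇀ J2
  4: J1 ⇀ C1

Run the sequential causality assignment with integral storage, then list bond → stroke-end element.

bond 3 |J2  (Se1: effort source, stroke at far end)
bond 0 |J1  (J2: bond 3 brought effort, rest push out)
bond 1 |I1  (I1 integral (f out))
bond 2 |J1  (J1 flow already set via bond 1)
bond 4 |J1  (common-f at J1 fixed by 1)

b0 stroke at J1
b1 stroke at I1
b2 stroke at J1
b3 stroke at J2
b4 stroke at J1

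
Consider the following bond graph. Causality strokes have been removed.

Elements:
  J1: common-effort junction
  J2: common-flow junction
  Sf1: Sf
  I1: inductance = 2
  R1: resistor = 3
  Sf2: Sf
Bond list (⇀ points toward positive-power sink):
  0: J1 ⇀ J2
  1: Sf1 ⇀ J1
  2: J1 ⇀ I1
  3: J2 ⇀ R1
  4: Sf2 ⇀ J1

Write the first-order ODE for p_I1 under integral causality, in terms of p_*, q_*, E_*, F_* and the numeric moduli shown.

dp_I1/dt = 3*F_Sf1 + 3*F_Sf2 - 3*p_I1/2

bond 1 →Sf1  (Sf1 (Sf) sets flow on bond)
bond 4 →Sf2  (source Sf2 imposes f)
bond 2 →I1  (I1: I, integral causality)
bond 0 →J1  (closing 0-jn rule on J1)
bond 3 →J2  (J2 flow already set via bond 0)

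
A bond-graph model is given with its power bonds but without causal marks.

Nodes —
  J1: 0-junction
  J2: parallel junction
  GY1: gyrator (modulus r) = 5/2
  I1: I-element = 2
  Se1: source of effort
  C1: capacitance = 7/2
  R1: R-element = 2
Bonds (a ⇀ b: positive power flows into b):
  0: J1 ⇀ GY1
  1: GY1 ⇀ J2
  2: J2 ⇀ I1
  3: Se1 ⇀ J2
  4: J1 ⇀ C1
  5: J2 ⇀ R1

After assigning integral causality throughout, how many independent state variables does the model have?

β3 →J2  (source Se1 imposes e)
β1 →GY1  (J2 effort already set via bond 3)
β2 →I1  (J2 effort already set via bond 3)
β5 →R1  (0-jn J2 has e-setter on 3)
β0 →GY1  (GY1 both-in/both-out from 1)
β4 →J1  (J1: last free bond brings effort in)

2  (C1, I1 all integral)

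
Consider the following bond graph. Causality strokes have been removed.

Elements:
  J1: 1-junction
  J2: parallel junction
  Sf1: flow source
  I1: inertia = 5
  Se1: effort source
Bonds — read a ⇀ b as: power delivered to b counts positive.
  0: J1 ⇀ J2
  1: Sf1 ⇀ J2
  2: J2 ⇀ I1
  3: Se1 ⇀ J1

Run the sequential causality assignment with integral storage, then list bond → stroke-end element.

bond 1 stroke at Sf1  (Sf1: flow source, stroke at near end)
bond 3 stroke at J1  (Se1 (Se) sets effort on bond)
bond 0 stroke at J2  (J1 needs exactly one f-in)
bond 2 stroke at I1  (0-jn J2 has e-setter on 0)

β0 stroke at J2
β1 stroke at Sf1
β2 stroke at I1
β3 stroke at J1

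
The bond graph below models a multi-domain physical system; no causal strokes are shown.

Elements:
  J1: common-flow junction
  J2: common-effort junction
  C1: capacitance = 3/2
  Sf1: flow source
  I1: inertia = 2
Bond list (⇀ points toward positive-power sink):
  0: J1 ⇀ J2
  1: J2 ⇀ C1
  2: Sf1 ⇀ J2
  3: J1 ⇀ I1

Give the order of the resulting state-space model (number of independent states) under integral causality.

2  (C1, I1 all integral)

β2 stroke→Sf1  (source Sf1 imposes f)
β1 stroke→J2  (prefer integral on C1)
β0 stroke→J1  (0-jn J2 has e-setter on 1)
β3 stroke→I1  (only one flow-in slot at J1)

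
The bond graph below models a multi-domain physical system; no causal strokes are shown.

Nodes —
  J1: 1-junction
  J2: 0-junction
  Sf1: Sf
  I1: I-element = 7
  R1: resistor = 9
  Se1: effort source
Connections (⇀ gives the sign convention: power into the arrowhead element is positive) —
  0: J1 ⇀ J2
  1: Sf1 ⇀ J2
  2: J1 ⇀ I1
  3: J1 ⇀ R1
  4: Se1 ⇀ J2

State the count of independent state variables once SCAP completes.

bond 1 stroke at Sf1  (Sf1 fixes flow; stroke at Sf1)
bond 4 stroke at J2  (Se1 fixes effort; stroke away)
bond 0 stroke at J1  (J2: bond 4 brought effort, rest push out)
bond 2 stroke at I1  (I1 integral (f out))
bond 3 stroke at J1  (common-f at J1 fixed by 2)

1  (I1 all integral)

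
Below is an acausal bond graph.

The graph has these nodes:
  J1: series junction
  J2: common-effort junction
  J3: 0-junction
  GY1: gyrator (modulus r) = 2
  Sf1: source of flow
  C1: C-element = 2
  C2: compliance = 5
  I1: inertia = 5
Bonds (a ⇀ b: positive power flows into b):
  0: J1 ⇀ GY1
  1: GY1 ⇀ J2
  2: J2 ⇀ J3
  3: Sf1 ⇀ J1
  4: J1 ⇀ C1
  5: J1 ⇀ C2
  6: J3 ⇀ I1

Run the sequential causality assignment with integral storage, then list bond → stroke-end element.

#3 →Sf1  (source Sf1 imposes f)
#0 →J1  (1-jn J1 has f-setter on 3)
#4 →J1  (common-f at J1 fixed by 3)
#5 →J1  (J1: bond 3 brought flow, rest push out)
#1 →J2  (GY GY1: same side as bond 0)
#2 →J3  (J2 effort already set via bond 1)
#6 →I1  (0-jn J3 has e-setter on 2)

b0 stroke→J1
b1 stroke→J2
b2 stroke→J3
b3 stroke→Sf1
b4 stroke→J1
b5 stroke→J1
b6 stroke→I1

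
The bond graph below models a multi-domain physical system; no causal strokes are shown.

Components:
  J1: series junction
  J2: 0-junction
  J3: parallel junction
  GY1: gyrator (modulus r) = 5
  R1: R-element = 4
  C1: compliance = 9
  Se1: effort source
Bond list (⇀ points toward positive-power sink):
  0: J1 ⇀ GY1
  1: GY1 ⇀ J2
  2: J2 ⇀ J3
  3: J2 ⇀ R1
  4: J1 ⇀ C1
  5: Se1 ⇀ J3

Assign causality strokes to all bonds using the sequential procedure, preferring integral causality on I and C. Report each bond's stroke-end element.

b5 stroke at J3  (Se1 fixes effort; stroke away)
b2 stroke at J2  (J3: bond 5 brought effort, rest push out)
b1 stroke at GY1  (J2: bond 2 brought effort, rest push out)
b3 stroke at R1  (common-e at J2 fixed by 2)
b0 stroke at GY1  (GY1: gyrator matches bond 1)
b4 stroke at J1  (common-f at J1 fixed by 0)

β0 →GY1
β1 →GY1
β2 →J2
β3 →R1
β4 →J1
β5 →J3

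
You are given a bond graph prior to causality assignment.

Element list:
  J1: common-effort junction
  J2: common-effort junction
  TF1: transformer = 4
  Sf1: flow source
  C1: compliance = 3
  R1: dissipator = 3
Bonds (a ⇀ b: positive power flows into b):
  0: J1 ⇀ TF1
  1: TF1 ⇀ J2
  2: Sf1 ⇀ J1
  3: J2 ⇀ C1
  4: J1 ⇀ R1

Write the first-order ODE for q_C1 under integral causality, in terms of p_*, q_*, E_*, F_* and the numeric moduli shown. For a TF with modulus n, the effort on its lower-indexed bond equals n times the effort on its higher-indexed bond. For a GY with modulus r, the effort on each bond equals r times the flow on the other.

dq_C1/dt = 4*F_Sf1 - 16*q_C1/9

#2 |Sf1  (Sf1 fixes flow; stroke at Sf1)
#3 |J2  (C1: C, integral causality)
#1 |TF1  (0-jn J2 has e-setter on 3)
#0 |J1  (TF1 one-in-one-out from 1)
#4 |R1  (J1 effort already set via bond 0)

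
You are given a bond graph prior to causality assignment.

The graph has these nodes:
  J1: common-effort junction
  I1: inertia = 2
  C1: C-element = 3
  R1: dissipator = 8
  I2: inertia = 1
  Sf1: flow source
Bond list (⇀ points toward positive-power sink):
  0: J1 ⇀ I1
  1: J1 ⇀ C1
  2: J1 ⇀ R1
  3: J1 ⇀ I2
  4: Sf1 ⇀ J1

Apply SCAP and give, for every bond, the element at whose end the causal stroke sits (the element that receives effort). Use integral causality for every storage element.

#0 stroke at I1
#1 stroke at J1
#2 stroke at R1
#3 stroke at I2
#4 stroke at Sf1

bond 4 |Sf1  (Sf1 (Sf) sets flow on bond)
bond 0 |I1  (I1: I, integral causality)
bond 1 |J1  (C1: C, integral causality)
bond 2 |R1  (J1 effort already set via bond 1)
bond 3 |I2  (J1: bond 1 brought effort, rest push out)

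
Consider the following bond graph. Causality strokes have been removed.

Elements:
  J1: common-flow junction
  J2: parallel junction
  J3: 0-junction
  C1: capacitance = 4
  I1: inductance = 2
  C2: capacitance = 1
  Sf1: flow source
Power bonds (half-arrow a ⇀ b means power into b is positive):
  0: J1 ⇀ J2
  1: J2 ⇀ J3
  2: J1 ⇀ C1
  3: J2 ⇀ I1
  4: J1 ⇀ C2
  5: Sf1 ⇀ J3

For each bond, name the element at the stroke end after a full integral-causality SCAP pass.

#5 stroke→Sf1  (source Sf1 imposes f)
#1 stroke→J3  (J3: last free bond brings effort in)
#2 stroke→J1  (C1 outputs effort q/C1)
#3 stroke→I1  (I1: I, integral causality)
#0 stroke→J2  (J2: last free bond brings effort in)
#4 stroke→J1  (common-f at J1 fixed by 0)

#0 stroke at J2
#1 stroke at J3
#2 stroke at J1
#3 stroke at I1
#4 stroke at J1
#5 stroke at Sf1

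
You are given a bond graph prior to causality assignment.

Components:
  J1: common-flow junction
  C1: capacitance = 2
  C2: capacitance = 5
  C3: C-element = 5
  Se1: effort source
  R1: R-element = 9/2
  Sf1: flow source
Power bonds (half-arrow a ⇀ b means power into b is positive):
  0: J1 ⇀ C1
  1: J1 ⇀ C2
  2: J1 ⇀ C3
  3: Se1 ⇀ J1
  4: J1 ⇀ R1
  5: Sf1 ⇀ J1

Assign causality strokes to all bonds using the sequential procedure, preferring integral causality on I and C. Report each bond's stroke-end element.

β0 →J1
β1 →J1
β2 →J1
β3 →J1
β4 →J1
β5 →Sf1

#3 |J1  (Se1: effort source, stroke at far end)
#5 |Sf1  (source Sf1 imposes f)
#0 |J1  (J1: bond 5 brought flow, rest push out)
#1 |J1  (1-jn J1 has f-setter on 5)
#2 |J1  (J1 flow already set via bond 5)
#4 |J1  (J1 flow already set via bond 5)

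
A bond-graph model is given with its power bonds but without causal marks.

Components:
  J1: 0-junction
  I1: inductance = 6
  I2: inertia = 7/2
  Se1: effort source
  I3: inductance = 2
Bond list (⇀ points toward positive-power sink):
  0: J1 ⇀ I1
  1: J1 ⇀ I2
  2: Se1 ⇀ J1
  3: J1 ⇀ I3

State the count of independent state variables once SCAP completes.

3  (I1, I2, I3 all integral)

β2 stroke at J1  (Se1 (Se) sets effort on bond)
β0 stroke at I1  (common-e at J1 fixed by 2)
β1 stroke at I2  (0-jn J1 has e-setter on 2)
β3 stroke at I3  (J1: bond 2 brought effort, rest push out)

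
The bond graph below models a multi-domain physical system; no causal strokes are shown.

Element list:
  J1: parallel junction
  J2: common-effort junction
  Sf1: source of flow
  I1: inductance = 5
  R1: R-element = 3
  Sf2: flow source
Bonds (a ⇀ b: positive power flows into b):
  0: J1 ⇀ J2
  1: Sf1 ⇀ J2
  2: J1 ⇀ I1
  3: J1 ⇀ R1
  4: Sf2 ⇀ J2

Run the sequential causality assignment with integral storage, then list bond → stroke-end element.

b1 →Sf1  (Sf1 fixes flow; stroke at Sf1)
b4 →Sf2  (Sf2: flow source, stroke at near end)
b0 →J2  (closing 0-jn rule on J2)
b2 →I1  (I1 outputs flow p/I1)
b3 →J1  (closing 0-jn rule on J1)

β0 stroke→J2
β1 stroke→Sf1
β2 stroke→I1
β3 stroke→J1
β4 stroke→Sf2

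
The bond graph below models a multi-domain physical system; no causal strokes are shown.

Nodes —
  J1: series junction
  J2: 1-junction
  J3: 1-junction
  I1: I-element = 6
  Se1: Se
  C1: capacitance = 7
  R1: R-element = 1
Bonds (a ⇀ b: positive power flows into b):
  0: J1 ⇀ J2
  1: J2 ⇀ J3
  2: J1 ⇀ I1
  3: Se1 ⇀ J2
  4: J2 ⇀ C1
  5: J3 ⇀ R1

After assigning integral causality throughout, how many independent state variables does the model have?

bond 3 →J2  (Se1: effort source, stroke at far end)
bond 2 →I1  (I1: I, integral causality)
bond 0 →J1  (1-jn J1 has f-setter on 2)
bond 1 →J2  (common-f at J2 fixed by 0)
bond 4 →J2  (J2 flow already set via bond 0)
bond 5 →J3  (J3 flow already set via bond 1)

2  (C1, I1 all integral)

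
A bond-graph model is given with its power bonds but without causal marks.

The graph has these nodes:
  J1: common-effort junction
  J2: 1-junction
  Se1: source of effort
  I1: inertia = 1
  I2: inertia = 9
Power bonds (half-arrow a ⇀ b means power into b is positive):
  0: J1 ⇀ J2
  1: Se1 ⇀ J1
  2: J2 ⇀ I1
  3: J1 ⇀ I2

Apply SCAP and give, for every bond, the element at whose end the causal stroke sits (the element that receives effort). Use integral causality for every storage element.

β1 →J1  (Se1: effort source, stroke at far end)
β0 →J2  (common-e at J1 fixed by 1)
β3 →I2  (J1 effort already set via bond 1)
β2 →I1  (closing 1-jn rule on J2)

b0 |J2
b1 |J1
b2 |I1
b3 |I2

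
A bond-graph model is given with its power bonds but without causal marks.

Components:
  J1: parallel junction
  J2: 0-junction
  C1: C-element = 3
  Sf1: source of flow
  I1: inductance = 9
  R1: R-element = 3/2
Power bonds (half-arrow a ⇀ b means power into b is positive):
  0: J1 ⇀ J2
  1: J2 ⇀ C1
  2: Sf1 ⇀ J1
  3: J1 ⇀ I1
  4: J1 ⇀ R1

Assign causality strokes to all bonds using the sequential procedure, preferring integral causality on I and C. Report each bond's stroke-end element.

bond 2 |Sf1  (Sf1: flow source, stroke at near end)
bond 1 |J2  (C1 integral (e out))
bond 0 |J1  (J2 effort already set via bond 1)
bond 3 |I1  (common-e at J1 fixed by 0)
bond 4 |R1  (0-jn J1 has e-setter on 0)

b0 stroke→J1
b1 stroke→J2
b2 stroke→Sf1
b3 stroke→I1
b4 stroke→R1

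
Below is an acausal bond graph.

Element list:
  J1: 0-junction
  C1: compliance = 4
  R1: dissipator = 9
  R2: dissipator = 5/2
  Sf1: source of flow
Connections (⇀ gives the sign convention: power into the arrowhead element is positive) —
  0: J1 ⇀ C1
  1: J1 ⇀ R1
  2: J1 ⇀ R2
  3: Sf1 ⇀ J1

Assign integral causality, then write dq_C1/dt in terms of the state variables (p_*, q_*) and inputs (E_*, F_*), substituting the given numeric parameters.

dq_C1/dt = F_Sf1 - 23*q_C1/180

b3 →Sf1  (Sf1 (Sf) sets flow on bond)
b0 →J1  (prefer integral on C1)
b1 →R1  (0-jn J1 has e-setter on 0)
b2 →R2  (0-jn J1 has e-setter on 0)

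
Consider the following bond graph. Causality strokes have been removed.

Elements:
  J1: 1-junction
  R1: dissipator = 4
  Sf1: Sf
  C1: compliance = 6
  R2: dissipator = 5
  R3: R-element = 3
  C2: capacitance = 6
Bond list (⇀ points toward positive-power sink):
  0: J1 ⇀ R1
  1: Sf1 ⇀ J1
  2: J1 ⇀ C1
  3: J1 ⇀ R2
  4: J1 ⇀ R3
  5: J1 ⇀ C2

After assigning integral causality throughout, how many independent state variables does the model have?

b1 →Sf1  (Sf1: flow source, stroke at near end)
b0 →J1  (J1 flow already set via bond 1)
b2 →J1  (J1: bond 1 brought flow, rest push out)
b3 →J1  (J1 flow already set via bond 1)
b4 →J1  (1-jn J1 has f-setter on 1)
b5 →J1  (1-jn J1 has f-setter on 1)

2  (C1, C2 all integral)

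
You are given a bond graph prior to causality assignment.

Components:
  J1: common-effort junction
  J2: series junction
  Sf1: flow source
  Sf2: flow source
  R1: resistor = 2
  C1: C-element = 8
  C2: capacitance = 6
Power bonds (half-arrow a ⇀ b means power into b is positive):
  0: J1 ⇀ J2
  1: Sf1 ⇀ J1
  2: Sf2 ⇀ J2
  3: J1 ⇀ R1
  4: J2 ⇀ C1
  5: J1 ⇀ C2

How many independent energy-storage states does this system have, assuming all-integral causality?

2  (C1, C2 all integral)

#1 |Sf1  (source Sf1 imposes f)
#2 |Sf2  (Sf2 (Sf) sets flow on bond)
#0 |J2  (common-f at J2 fixed by 2)
#4 |J2  (1-jn J2 has f-setter on 2)
#5 |J1  (C2 integral (e out))
#3 |R1  (common-e at J1 fixed by 5)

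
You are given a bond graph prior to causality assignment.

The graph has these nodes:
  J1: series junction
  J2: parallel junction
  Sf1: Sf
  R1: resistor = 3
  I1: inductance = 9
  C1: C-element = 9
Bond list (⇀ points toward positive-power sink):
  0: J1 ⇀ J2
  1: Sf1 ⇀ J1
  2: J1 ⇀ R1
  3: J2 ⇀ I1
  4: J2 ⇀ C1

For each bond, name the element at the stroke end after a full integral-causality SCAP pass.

bond 0 stroke at J1
bond 1 stroke at Sf1
bond 2 stroke at J1
bond 3 stroke at I1
bond 4 stroke at J2

b1 →Sf1  (Sf1 (Sf) sets flow on bond)
b0 →J1  (common-f at J1 fixed by 1)
b2 →J1  (J1 flow already set via bond 1)
b3 →I1  (I1 outputs flow p/I1)
b4 →J2  (J2 needs exactly one e-in)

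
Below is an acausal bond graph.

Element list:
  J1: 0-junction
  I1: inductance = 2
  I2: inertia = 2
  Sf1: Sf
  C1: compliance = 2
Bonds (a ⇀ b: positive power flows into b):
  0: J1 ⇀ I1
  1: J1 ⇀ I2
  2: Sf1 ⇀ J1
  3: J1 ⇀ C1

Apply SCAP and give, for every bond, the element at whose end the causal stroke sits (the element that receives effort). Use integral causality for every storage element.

b0 stroke→I1
b1 stroke→I2
b2 stroke→Sf1
b3 stroke→J1

bond 2 →Sf1  (Sf1: flow source, stroke at near end)
bond 0 →I1  (I1: I, integral causality)
bond 1 →I2  (prefer integral on I2)
bond 3 →J1  (J1: last free bond brings effort in)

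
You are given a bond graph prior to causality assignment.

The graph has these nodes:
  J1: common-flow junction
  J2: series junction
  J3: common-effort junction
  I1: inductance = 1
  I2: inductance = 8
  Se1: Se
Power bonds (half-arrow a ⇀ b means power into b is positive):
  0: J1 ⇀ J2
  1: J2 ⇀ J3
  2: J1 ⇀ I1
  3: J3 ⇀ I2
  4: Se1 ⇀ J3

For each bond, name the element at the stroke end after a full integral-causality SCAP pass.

bond 0 stroke at J1
bond 1 stroke at J2
bond 2 stroke at I1
bond 3 stroke at I2
bond 4 stroke at J3

bond 4 stroke at J3  (Se1 fixes effort; stroke away)
bond 1 stroke at J2  (common-e at J3 fixed by 4)
bond 3 stroke at I2  (J3 effort already set via bond 4)
bond 0 stroke at J1  (only one flow-in slot at J2)
bond 2 stroke at I1  (J1 needs exactly one f-in)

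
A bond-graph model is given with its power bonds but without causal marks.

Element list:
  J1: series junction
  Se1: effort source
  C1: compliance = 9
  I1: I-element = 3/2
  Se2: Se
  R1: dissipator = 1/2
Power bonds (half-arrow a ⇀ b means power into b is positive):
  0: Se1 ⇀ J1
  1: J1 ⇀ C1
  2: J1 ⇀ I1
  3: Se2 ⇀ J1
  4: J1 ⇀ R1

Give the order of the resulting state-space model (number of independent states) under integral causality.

2  (C1, I1 all integral)

#0 stroke→J1  (Se1 (Se) sets effort on bond)
#3 stroke→J1  (Se2: effort source, stroke at far end)
#1 stroke→J1  (C1 outputs effort q/C1)
#2 stroke→I1  (I1 outputs flow p/I1)
#4 stroke→J1  (J1: bond 2 brought flow, rest push out)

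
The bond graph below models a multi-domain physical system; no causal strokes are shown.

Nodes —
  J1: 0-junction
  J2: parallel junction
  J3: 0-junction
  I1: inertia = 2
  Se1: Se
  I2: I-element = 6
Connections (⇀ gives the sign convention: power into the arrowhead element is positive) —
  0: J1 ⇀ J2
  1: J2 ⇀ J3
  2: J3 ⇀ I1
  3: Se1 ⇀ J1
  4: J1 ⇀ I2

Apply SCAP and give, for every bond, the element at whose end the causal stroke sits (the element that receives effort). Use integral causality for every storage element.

bond 0 →J2
bond 1 →J3
bond 2 →I1
bond 3 →J1
bond 4 →I2

b3 →J1  (Se1: effort source, stroke at far end)
b0 →J2  (common-e at J1 fixed by 3)
b4 →I2  (J1: bond 3 brought effort, rest push out)
b1 →J3  (J2 effort already set via bond 0)
b2 →I1  (common-e at J3 fixed by 1)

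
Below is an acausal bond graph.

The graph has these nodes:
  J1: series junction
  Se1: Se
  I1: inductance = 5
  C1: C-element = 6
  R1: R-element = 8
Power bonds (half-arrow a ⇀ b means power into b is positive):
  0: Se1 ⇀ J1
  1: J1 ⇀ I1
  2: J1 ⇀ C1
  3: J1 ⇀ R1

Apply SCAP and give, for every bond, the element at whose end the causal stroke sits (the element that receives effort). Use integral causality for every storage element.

bond 0 stroke at J1
bond 1 stroke at I1
bond 2 stroke at J1
bond 3 stroke at J1

b0 |J1  (Se1 (Se) sets effort on bond)
b1 |I1  (I1 integral (f out))
b2 |J1  (common-f at J1 fixed by 1)
b3 |J1  (J1 flow already set via bond 1)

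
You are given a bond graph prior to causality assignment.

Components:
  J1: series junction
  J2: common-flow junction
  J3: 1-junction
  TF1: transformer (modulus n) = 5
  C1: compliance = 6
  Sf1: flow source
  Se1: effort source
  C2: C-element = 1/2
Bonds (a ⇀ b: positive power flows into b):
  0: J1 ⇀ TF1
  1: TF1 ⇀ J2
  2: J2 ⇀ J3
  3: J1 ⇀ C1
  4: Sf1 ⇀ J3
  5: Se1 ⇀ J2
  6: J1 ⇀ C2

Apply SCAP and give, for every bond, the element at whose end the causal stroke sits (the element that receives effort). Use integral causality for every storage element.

b4 stroke at Sf1  (Sf1 (Sf) sets flow on bond)
b5 stroke at J2  (Se1 fixes effort; stroke away)
b2 stroke at J3  (common-f at J3 fixed by 4)
b1 stroke at J2  (J2: bond 2 brought flow, rest push out)
b0 stroke at TF1  (TF TF1: opposite of bond 1)
b3 stroke at J1  (common-f at J1 fixed by 0)
b6 stroke at J1  (common-f at J1 fixed by 0)

bond 0 →TF1
bond 1 →J2
bond 2 →J3
bond 3 →J1
bond 4 →Sf1
bond 5 →J2
bond 6 →J1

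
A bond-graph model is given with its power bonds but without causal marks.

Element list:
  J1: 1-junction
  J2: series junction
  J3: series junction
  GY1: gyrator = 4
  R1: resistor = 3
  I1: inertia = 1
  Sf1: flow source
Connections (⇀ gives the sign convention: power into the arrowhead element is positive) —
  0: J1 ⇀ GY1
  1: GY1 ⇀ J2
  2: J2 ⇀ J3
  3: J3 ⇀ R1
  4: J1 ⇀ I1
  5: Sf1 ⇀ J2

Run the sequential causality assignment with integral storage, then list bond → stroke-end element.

#0 stroke→J1
#1 stroke→J2
#2 stroke→J2
#3 stroke→J3
#4 stroke→I1
#5 stroke→Sf1

β5 |Sf1  (Sf1: flow source, stroke at near end)
β1 |J2  (common-f at J2 fixed by 5)
β2 |J2  (J2 flow already set via bond 5)
β3 |J3  (common-f at J3 fixed by 2)
β0 |J1  (GY1 both-in/both-out from 1)
β4 |I1  (J1: last free bond brings flow in)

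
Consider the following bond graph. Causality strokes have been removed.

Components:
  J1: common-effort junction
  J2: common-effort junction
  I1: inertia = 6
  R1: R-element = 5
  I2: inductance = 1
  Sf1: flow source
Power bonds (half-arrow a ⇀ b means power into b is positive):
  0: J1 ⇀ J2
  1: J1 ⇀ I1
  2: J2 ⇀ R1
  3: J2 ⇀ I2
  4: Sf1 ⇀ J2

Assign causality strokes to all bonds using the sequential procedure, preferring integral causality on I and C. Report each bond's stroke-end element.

β0 |J1
β1 |I1
β2 |J2
β3 |I2
β4 |Sf1

#4 stroke→Sf1  (Sf1: flow source, stroke at near end)
#1 stroke→I1  (I1: I, integral causality)
#0 stroke→J1  (J1 needs exactly one e-in)
#3 stroke→I2  (I2: I, integral causality)
#2 stroke→J2  (J2: last free bond brings effort in)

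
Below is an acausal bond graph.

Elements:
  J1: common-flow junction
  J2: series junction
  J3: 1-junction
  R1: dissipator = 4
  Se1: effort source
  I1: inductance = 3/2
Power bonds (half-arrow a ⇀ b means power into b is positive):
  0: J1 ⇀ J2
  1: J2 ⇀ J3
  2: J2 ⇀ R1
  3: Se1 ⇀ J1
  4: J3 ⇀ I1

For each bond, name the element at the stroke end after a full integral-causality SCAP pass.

#3 →J1  (source Se1 imposes e)
#0 →J2  (only one flow-in slot at J1)
#4 →I1  (prefer integral on I1)
#1 →J3  (J3 flow already set via bond 4)
#2 →J2  (1-jn J2 has f-setter on 1)

b0 |J2
b1 |J3
b2 |J2
b3 |J1
b4 |I1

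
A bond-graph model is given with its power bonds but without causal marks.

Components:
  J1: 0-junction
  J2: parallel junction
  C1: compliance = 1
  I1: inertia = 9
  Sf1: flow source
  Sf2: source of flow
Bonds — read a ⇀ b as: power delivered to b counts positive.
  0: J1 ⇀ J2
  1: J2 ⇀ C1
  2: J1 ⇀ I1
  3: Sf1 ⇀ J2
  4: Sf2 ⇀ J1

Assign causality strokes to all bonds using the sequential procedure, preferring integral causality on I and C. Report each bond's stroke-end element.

β0 stroke at J1
β1 stroke at J2
β2 stroke at I1
β3 stroke at Sf1
β4 stroke at Sf2

#3 stroke→Sf1  (source Sf1 imposes f)
#4 stroke→Sf2  (source Sf2 imposes f)
#1 stroke→J2  (C1 integral (e out))
#0 stroke→J1  (J2 effort already set via bond 1)
#2 stroke→I1  (J1: bond 0 brought effort, rest push out)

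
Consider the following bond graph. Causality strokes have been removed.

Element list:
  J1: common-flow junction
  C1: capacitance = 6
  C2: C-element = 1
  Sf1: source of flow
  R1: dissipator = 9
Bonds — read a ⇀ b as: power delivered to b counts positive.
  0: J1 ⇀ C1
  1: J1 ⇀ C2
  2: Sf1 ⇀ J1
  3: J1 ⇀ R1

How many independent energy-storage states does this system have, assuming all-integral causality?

2  (C1, C2 all integral)

b2 |Sf1  (Sf1: flow source, stroke at near end)
b0 |J1  (common-f at J1 fixed by 2)
b1 |J1  (1-jn J1 has f-setter on 2)
b3 |J1  (1-jn J1 has f-setter on 2)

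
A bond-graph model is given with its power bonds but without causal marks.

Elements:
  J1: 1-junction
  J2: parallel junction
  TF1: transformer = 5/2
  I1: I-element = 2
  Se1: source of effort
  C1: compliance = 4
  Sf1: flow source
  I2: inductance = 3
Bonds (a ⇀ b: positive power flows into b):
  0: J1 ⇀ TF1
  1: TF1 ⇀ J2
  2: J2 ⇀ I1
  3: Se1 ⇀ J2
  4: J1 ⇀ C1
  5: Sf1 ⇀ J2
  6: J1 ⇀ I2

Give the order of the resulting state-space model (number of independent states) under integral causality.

bond 3 stroke→J2  (Se1 fixes effort; stroke away)
bond 5 stroke→Sf1  (Sf1 fixes flow; stroke at Sf1)
bond 1 stroke→TF1  (0-jn J2 has e-setter on 3)
bond 2 stroke→I1  (0-jn J2 has e-setter on 3)
bond 0 stroke→J1  (TF1 one-in-one-out from 1)
bond 4 stroke→J1  (C1 integral (e out))
bond 6 stroke→I2  (J1: last free bond brings flow in)

3  (C1, I1, I2 all integral)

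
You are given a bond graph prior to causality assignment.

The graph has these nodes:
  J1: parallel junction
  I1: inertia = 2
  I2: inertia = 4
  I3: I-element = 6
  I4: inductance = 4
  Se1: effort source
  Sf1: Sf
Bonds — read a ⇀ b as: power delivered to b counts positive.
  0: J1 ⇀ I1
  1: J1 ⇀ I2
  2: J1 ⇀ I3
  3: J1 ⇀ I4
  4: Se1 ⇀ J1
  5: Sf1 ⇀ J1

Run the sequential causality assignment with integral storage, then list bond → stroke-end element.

b4 |J1  (Se1: effort source, stroke at far end)
b5 |Sf1  (Sf1: flow source, stroke at near end)
b0 |I1  (0-jn J1 has e-setter on 4)
b1 |I2  (0-jn J1 has e-setter on 4)
b2 |I3  (common-e at J1 fixed by 4)
b3 |I4  (0-jn J1 has e-setter on 4)

b0 stroke at I1
b1 stroke at I2
b2 stroke at I3
b3 stroke at I4
b4 stroke at J1
b5 stroke at Sf1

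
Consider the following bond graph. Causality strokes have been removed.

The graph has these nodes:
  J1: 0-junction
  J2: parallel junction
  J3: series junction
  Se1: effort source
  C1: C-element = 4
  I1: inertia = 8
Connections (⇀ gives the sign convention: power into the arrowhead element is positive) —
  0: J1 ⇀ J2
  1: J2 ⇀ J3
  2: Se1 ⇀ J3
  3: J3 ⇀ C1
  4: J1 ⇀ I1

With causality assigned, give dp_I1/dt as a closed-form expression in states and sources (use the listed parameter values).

dp_I1/dt = -E_Se1 + q_C1/4

#2 stroke→J3  (Se1 (Se) sets effort on bond)
#3 stroke→J3  (C1 integral (e out))
#1 stroke→J2  (J3 needs exactly one f-in)
#0 stroke→J1  (0-jn J2 has e-setter on 1)
#4 stroke→I1  (common-e at J1 fixed by 0)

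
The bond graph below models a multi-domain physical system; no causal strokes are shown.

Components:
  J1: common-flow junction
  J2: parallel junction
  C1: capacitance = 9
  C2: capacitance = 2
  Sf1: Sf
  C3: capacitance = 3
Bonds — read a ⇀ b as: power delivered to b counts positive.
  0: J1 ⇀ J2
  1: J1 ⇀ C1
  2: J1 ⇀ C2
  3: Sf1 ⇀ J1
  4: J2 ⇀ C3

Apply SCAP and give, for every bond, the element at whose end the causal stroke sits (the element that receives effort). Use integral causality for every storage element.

β3 stroke at Sf1  (Sf1 fixes flow; stroke at Sf1)
β0 stroke at J1  (J1 flow already set via bond 3)
β1 stroke at J1  (common-f at J1 fixed by 3)
β2 stroke at J1  (J1: bond 3 brought flow, rest push out)
β4 stroke at J2  (closing 0-jn rule on J2)

b0 stroke at J1
b1 stroke at J1
b2 stroke at J1
b3 stroke at Sf1
b4 stroke at J2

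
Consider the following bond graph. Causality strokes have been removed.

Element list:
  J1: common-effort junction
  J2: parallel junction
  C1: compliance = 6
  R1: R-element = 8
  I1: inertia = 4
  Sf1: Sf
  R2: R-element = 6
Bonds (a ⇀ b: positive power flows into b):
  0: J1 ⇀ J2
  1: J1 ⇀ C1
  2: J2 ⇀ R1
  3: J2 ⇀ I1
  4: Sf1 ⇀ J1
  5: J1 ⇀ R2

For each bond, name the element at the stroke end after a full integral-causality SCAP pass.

β0 stroke at J2
β1 stroke at J1
β2 stroke at R1
β3 stroke at I1
β4 stroke at Sf1
β5 stroke at R2

b4 stroke at Sf1  (Sf1 fixes flow; stroke at Sf1)
b1 stroke at J1  (C1 integral (e out))
b0 stroke at J2  (0-jn J1 has e-setter on 1)
b5 stroke at R2  (J1: bond 1 brought effort, rest push out)
b2 stroke at R1  (J2 effort already set via bond 0)
b3 stroke at I1  (J2: bond 0 brought effort, rest push out)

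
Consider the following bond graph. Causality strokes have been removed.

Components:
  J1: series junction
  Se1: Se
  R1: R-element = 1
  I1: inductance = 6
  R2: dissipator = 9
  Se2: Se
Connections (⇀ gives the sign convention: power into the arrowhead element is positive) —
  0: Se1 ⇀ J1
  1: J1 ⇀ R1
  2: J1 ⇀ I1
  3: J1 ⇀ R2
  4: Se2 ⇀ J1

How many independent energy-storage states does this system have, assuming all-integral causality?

β0 stroke→J1  (Se1: effort source, stroke at far end)
β4 stroke→J1  (Se2 fixes effort; stroke away)
β2 stroke→I1  (I1 integral (f out))
β1 stroke→J1  (1-jn J1 has f-setter on 2)
β3 stroke→J1  (common-f at J1 fixed by 2)

1  (I1 all integral)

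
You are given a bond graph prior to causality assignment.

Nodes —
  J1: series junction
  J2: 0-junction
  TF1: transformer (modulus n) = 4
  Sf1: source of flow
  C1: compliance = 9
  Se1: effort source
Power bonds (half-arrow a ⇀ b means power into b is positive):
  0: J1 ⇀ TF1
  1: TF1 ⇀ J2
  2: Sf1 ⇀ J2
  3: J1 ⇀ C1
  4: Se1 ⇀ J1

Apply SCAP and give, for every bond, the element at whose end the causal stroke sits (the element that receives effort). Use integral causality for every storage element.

β0 →TF1
β1 →J2
β2 →Sf1
β3 →J1
β4 →J1

#2 →Sf1  (Sf1: flow source, stroke at near end)
#4 →J1  (Se1 (Se) sets effort on bond)
#1 →J2  (J2: last free bond brings effort in)
#0 →TF1  (TF1: transformer flips bond 1)
#3 →J1  (1-jn J1 has f-setter on 0)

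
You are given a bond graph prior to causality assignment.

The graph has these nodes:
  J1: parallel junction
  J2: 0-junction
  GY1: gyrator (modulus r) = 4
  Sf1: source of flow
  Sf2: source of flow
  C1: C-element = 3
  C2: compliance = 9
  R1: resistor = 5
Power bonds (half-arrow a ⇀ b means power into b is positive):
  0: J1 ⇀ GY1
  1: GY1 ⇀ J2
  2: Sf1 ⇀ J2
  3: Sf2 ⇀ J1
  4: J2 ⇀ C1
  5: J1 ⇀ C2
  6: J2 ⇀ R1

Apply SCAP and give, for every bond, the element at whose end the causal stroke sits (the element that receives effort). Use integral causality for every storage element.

bond 2 |Sf1  (Sf1 (Sf) sets flow on bond)
bond 3 |Sf2  (Sf2: flow source, stroke at near end)
bond 4 |J2  (C1: C, integral causality)
bond 1 |GY1  (0-jn J2 has e-setter on 4)
bond 6 |R1  (J2 effort already set via bond 4)
bond 0 |GY1  (GY GY1: same side as bond 1)
bond 5 |J1  (J1 needs exactly one e-in)

b0 stroke→GY1
b1 stroke→GY1
b2 stroke→Sf1
b3 stroke→Sf2
b4 stroke→J2
b5 stroke→J1
b6 stroke→R1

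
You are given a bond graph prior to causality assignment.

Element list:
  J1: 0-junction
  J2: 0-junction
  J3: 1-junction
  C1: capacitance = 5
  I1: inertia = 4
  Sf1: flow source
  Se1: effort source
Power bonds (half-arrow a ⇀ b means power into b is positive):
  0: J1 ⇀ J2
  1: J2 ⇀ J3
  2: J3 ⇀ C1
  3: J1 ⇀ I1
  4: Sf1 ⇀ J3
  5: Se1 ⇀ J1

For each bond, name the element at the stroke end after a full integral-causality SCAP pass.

#0 stroke at J2
#1 stroke at J3
#2 stroke at J3
#3 stroke at I1
#4 stroke at Sf1
#5 stroke at J1

#4 stroke→Sf1  (source Sf1 imposes f)
#5 stroke→J1  (Se1: effort source, stroke at far end)
#0 stroke→J2  (J1: bond 5 brought effort, rest push out)
#3 stroke→I1  (common-e at J1 fixed by 5)
#1 stroke→J3  (0-jn J2 has e-setter on 0)
#2 stroke→J3  (J3 flow already set via bond 4)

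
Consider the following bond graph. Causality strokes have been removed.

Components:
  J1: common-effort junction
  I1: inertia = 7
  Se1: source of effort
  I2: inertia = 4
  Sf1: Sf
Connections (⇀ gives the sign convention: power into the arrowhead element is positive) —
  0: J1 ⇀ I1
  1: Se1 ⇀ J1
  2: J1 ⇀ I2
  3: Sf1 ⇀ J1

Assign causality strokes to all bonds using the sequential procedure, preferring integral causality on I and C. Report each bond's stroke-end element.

#1 stroke at J1  (Se1 (Se) sets effort on bond)
#3 stroke at Sf1  (Sf1 fixes flow; stroke at Sf1)
#0 stroke at I1  (J1: bond 1 brought effort, rest push out)
#2 stroke at I2  (J1: bond 1 brought effort, rest push out)

β0 stroke→I1
β1 stroke→J1
β2 stroke→I2
β3 stroke→Sf1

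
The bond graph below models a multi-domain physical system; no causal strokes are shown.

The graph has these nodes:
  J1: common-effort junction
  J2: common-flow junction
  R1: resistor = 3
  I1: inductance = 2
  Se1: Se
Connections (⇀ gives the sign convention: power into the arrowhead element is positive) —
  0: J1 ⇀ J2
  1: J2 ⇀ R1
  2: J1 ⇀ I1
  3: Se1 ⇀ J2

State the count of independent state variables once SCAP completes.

bond 3 stroke at J2  (Se1 (Se) sets effort on bond)
bond 2 stroke at I1  (I1: I, integral causality)
bond 0 stroke at J1  (only one effort-in slot at J1)
bond 1 stroke at J2  (common-f at J2 fixed by 0)

1  (I1 all integral)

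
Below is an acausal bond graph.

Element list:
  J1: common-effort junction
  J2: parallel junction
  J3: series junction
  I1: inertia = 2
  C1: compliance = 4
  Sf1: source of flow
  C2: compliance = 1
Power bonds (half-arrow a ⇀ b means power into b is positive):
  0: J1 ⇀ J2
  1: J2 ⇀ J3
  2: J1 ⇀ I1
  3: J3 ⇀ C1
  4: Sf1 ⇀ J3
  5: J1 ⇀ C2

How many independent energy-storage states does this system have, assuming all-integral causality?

β4 stroke→Sf1  (Sf1 fixes flow; stroke at Sf1)
β1 stroke→J3  (1-jn J3 has f-setter on 4)
β3 stroke→J3  (J3 flow already set via bond 4)
β0 stroke→J2  (closing 0-jn rule on J2)
β2 stroke→I1  (I1 integral (f out))
β5 stroke→J1  (closing 0-jn rule on J1)

3  (C1, C2, I1 all integral)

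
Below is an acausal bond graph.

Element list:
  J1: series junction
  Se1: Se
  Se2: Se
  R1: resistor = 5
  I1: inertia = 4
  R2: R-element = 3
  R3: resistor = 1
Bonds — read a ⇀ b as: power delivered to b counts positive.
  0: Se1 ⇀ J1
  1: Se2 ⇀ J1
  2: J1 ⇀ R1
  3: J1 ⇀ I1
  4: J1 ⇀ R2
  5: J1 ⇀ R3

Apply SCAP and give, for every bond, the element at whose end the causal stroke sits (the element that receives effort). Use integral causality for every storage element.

#0 →J1
#1 →J1
#2 →J1
#3 →I1
#4 →J1
#5 →J1

b0 →J1  (Se1: effort source, stroke at far end)
b1 →J1  (source Se2 imposes e)
b3 →I1  (I1 integral (f out))
b2 →J1  (J1: bond 3 brought flow, rest push out)
b4 →J1  (J1: bond 3 brought flow, rest push out)
b5 →J1  (J1 flow already set via bond 3)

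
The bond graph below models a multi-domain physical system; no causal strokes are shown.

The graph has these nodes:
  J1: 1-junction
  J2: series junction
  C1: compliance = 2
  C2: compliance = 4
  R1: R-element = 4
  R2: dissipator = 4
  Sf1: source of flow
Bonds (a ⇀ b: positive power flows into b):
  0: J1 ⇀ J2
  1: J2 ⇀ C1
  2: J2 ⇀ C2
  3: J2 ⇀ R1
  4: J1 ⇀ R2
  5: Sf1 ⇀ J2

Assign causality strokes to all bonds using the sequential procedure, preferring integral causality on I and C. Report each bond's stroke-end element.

b0 stroke→J2
b1 stroke→J2
b2 stroke→J2
b3 stroke→J2
b4 stroke→J1
b5 stroke→Sf1

β5 stroke at Sf1  (Sf1 (Sf) sets flow on bond)
β0 stroke at J2  (J2 flow already set via bond 5)
β1 stroke at J2  (1-jn J2 has f-setter on 5)
β2 stroke at J2  (common-f at J2 fixed by 5)
β3 stroke at J2  (J2 flow already set via bond 5)
β4 stroke at J1  (J1 flow already set via bond 0)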